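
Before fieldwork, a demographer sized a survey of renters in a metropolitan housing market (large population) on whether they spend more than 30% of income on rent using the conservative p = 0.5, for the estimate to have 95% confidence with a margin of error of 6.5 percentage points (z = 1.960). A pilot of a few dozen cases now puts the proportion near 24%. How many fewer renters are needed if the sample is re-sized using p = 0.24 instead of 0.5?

Conservative (p = 0.5): n = 1.960² × 0.25 / 0.065² ≈ 227.31 → 228.
Using p = 0.24: p(1−p) = 0.1824, so n = 1.960² × 0.1824 / 0.065² ≈ 165.85 → 166.
Reduction: 228 − 166 = 62.

62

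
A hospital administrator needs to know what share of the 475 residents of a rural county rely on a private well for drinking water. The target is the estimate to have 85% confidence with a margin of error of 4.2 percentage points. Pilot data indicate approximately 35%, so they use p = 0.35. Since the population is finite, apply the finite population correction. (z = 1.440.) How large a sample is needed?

Unadjusted: n₀ = 1.440² × 0.35 × 0.65 / 0.042² ≈ 267.43, so n₀ = 268.
Finite population correction with N = 475: n = n₀ / (1 + (n₀−1)/N) = 268 / (1 + 267/475) = 268 / 1.5621 ≈ 171.56.
Rounding up, n = 172.

172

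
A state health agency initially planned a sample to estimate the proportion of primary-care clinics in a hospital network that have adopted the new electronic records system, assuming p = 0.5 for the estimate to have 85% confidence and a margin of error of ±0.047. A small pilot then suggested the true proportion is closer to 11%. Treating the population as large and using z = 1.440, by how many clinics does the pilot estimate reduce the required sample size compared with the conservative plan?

143

Conservative (p = 0.5): n = 1.440² × 0.25 / 0.047² ≈ 234.68 → 235.
Using p = 0.11: p(1−p) = 0.0979, so n = 1.440² × 0.0979 / 0.047² ≈ 91.90 → 92.
Reduction: 235 − 92 = 143.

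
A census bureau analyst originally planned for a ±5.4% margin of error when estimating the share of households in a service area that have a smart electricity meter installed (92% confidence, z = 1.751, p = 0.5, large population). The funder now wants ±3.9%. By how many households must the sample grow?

241

At ±5.4%: n = 1.751² × 0.2500 / 0.054² ≈ 262.86 → 263.
At ±3.9%: n = 1.751² × 0.2500 / 0.039² ≈ 503.94 → 504.
Additional respondents: 504 − 263 = 241.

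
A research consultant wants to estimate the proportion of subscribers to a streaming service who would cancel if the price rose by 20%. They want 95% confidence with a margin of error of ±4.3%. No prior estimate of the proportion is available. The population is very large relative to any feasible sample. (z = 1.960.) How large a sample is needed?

With no prior estimate, use p = 0.5, giving p(1−p) = 0.25.
n = z²·p(1−p)/E² = 1.960² × 0.2500 / 0.043² = 3.8416 × 0.2500 / 0.001849 ≈ 519.42.
Rounding up gives n = 520.

520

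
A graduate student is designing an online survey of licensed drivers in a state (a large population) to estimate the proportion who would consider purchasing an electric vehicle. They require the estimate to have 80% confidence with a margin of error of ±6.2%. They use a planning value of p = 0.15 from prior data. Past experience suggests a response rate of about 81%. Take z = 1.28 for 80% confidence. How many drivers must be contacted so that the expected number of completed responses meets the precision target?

68

Completed interviews needed: n₀ = 1.28² × 0.1275 / 0.062² ≈ 54.34 → 55.
At an 81% response rate, contacts needed = 55 / 0.81 ≈ 67.90 → 68.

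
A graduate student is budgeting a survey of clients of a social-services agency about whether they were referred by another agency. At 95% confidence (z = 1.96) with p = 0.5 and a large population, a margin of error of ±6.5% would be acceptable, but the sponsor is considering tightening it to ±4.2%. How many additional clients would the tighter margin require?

317

At ±6.5%: n = 1.96² × 0.2500 / 0.065² ≈ 227.31 → 228.
At ±4.2%: n = 1.96² × 0.2500 / 0.042² ≈ 544.44 → 545.
Additional respondents: 545 − 228 = 317.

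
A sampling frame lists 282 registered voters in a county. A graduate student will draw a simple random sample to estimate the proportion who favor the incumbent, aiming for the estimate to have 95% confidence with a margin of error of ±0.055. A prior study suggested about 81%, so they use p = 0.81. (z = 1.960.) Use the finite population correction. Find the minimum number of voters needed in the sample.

Unadjusted: n₀ = 1.960² × 0.81 × 0.19 / 0.055² ≈ 195.45, so n₀ = 196.
Finite population correction with N = 282: n = n₀ / (1 + (n₀−1)/N) = 196 / (1 + 195/282) = 196 / 1.6915 ≈ 115.87.
Rounding up, n = 116.

116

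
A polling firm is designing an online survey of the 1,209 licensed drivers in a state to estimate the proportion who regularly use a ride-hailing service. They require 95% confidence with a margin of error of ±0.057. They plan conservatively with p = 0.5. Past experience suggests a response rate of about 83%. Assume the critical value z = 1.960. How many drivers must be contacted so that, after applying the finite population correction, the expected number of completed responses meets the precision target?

287

Completed interviews needed (unadjusted): n₀ = 1.960² × 0.2500 / 0.057² ≈ 295.60 → 296.
FPC for N = 1,209: n = 296 / (1 + 295/1209) = 296 / 1.2440 ≈ 237.94 → 238.
At an 83% response rate, contacts needed = 238 / 0.83 ≈ 286.75 → 287.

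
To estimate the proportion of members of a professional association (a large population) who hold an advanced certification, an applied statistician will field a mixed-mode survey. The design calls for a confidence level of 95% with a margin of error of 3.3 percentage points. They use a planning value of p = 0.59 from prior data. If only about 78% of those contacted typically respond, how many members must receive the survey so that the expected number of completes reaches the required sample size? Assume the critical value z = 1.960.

Completed interviews needed: n₀ = 1.960² × 0.2419 / 0.033² ≈ 853.34 → 854.
At a 78% response rate, contacts needed = 854 / 0.78 ≈ 1094.87 → 1095.

1095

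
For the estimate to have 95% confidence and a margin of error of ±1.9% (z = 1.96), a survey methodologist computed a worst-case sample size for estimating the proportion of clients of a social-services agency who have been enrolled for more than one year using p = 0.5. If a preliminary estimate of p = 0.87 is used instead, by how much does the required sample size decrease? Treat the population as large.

Conservative (p = 0.5): n = 1.96² × 0.25 / 0.019² ≈ 2660.39 → 2661.
Using p = 0.87: p(1−p) = 0.1131, so n = 1.96² × 0.1131 / 0.019² ≈ 1203.56 → 1204.
Reduction: 2661 − 1204 = 1457.

1457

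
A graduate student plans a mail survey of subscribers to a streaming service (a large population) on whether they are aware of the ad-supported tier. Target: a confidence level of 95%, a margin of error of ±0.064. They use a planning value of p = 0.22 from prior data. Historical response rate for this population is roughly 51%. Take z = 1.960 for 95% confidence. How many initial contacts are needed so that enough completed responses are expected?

316

Completed interviews needed: n₀ = 1.960² × 0.1716 / 0.064² ≈ 160.94 → 161.
At a 51% response rate, contacts needed = 161 / 0.51 ≈ 315.69 → 316.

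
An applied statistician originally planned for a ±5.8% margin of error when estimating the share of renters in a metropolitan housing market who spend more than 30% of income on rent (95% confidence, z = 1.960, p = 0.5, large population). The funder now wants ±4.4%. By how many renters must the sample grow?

211

At ±5.8%: n = 1.960² × 0.2500 / 0.058² ≈ 285.49 → 286.
At ±4.4%: n = 1.960² × 0.2500 / 0.044² ≈ 496.07 → 497.
Additional respondents: 497 − 286 = 211.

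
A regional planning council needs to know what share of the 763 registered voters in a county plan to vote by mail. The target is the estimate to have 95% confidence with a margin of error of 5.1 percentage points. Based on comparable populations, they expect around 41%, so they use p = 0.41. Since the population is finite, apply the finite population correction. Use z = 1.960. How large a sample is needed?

244

Unadjusted: n₀ = 1.960² × 0.41 × 0.59 / 0.051² ≈ 357.28, so n₀ = 358.
Finite population correction with N = 763: n = n₀ / (1 + (n₀−1)/N) = 358 / (1 + 357/763) = 358 / 1.4679 ≈ 243.89.
Rounding up, n = 244.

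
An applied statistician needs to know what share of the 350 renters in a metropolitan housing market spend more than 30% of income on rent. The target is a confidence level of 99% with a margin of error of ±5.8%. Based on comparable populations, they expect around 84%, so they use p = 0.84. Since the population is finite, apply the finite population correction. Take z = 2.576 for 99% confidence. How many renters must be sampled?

Unadjusted: n₀ = 2.576² × 0.84 × 0.16 / 0.058² ≈ 265.12, so n₀ = 266.
Finite population correction with N = 350: n = n₀ / (1 + (n₀−1)/N) = 266 / (1 + 265/350) = 266 / 1.7571 ≈ 151.38.
Rounding up, n = 152.

152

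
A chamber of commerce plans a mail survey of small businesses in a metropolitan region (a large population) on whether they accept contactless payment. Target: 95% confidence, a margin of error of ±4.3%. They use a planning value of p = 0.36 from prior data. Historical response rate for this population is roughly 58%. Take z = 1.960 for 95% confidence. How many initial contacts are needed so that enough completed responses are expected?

Completed interviews needed: n₀ = 1.960² × 0.2304 / 0.043² ≈ 478.69 → 479.
At a 58% response rate, contacts needed = 479 / 0.58 ≈ 825.86 → 826.

826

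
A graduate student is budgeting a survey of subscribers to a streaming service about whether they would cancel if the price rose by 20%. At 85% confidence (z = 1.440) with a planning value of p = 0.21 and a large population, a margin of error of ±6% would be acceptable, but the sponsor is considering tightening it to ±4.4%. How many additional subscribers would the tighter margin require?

At ±6%: n = 1.440² × 0.1659 / 0.060² ≈ 95.56 → 96.
At ±4.4%: n = 1.440² × 0.1659 / 0.044² ≈ 177.69 → 178.
Additional respondents: 178 − 96 = 82.

82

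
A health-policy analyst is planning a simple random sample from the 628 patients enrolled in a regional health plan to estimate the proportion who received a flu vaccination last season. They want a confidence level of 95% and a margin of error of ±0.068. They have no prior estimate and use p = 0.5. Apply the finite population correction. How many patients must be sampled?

157

For 95% confidence, z = 1.960.
Unadjusted: n₀ = 1.960² × 0.50 × 0.50 / 0.068² ≈ 207.70, so n₀ = 208.
Finite population correction with N = 628: n = n₀ / (1 + (n₀−1)/N) = 208 / (1 + 207/628) = 208 / 1.3296 ≈ 156.44.
Rounding up, n = 157.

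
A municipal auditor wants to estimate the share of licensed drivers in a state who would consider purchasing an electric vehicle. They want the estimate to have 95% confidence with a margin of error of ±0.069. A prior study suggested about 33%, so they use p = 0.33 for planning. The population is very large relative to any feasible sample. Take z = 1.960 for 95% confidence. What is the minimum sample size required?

179

With p = 0.33, p(1−p) = 0.2211.
n = z²·p(1−p)/E² = 1.960² × 0.2211 / 0.069² = 3.8416 × 0.2211 / 0.004761 ≈ 178.40.
Rounding up gives n = 179.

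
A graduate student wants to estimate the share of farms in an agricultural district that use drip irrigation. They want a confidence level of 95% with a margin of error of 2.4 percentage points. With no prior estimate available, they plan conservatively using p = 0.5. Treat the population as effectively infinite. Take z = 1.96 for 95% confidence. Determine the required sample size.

1668

With p = 0.5, p(1−p) = 0.25.
n = z²·p(1−p)/E² = 1.96² × 0.2500 / 0.024² = 3.8416 × 0.2500 / 0.000576 ≈ 1667.36.
Rounding up gives n = 1668.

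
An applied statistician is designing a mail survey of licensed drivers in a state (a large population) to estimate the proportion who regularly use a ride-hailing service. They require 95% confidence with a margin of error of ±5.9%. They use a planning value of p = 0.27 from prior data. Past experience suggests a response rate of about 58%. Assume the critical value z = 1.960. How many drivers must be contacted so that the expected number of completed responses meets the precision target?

Completed interviews needed: n₀ = 1.960² × 0.1971 / 0.059² ≈ 217.52 → 218.
At a 58% response rate, contacts needed = 218 / 0.58 ≈ 375.86 → 376.

376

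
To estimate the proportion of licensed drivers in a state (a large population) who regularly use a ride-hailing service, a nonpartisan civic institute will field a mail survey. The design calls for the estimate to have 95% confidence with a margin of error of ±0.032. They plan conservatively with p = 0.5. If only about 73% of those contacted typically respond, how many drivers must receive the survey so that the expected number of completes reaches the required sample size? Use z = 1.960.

Completed interviews needed: n₀ = 1.960² × 0.2500 / 0.032² ≈ 937.89 → 938.
At a 73% response rate, contacts needed = 938 / 0.73 ≈ 1284.93 → 1285.

1285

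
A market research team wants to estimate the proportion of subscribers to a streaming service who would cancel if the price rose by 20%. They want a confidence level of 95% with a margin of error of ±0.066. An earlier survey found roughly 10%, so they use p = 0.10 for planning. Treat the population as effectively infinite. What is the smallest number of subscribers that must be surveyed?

80

For 95% confidence, z = 1.96.
With p = 0.10, p(1−p) = 0.0900.
n = z²·p(1−p)/E² = 1.96² × 0.0900 / 0.066² = 3.8416 × 0.0900 / 0.004356 ≈ 79.37.
Rounding up gives n = 80.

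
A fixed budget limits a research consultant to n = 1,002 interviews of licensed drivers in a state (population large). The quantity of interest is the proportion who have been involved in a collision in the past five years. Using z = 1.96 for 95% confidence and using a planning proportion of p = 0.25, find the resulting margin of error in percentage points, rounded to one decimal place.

SE(p̂) = √[p(1−p)/n] = √[0.1875/1002] = 0.01368.
E = z × SE = 1.96 × 0.01368 = 0.02681, or 2.7 percentage points.

2.7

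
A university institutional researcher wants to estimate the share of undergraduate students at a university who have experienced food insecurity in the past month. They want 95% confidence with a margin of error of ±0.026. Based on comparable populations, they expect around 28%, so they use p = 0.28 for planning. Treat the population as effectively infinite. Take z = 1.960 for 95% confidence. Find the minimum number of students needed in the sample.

1146

With p = 0.28, p(1−p) = 0.2016.
n = z²·p(1−p)/E² = 1.960² × 0.2016 / 0.026² = 3.8416 × 0.2016 / 0.000676 ≈ 1145.66.
Rounding up gives n = 1146.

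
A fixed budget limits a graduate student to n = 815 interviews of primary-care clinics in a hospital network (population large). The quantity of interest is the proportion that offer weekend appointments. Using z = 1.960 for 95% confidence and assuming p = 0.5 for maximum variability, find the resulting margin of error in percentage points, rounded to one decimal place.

3.4

SE(p̂) = √[p(1−p)/n] = √[0.2500/815] = 0.01751.
E = z × SE = 1.960 × 0.01751 = 0.03433, or 3.4 percentage points.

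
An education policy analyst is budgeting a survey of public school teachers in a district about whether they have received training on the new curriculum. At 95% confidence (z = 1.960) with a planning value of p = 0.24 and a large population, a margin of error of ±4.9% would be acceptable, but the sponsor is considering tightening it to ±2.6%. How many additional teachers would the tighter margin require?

745

At ±4.9%: n = 1.960² × 0.1824 / 0.049² ≈ 291.84 → 292.
At ±2.6%: n = 1.960² × 0.1824 / 0.026² ≈ 1036.55 → 1037.
Additional respondents: 1037 − 292 = 745.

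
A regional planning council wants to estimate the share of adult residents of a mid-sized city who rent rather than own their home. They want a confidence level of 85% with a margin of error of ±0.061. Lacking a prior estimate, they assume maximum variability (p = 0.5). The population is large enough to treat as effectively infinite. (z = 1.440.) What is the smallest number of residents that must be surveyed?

With p = 0.5, p(1−p) = 0.25.
n = z²·p(1−p)/E² = 1.440² × 0.2500 / 0.061² = 2.0736 × 0.2500 / 0.003721 ≈ 139.32.
Rounding up gives n = 140.

140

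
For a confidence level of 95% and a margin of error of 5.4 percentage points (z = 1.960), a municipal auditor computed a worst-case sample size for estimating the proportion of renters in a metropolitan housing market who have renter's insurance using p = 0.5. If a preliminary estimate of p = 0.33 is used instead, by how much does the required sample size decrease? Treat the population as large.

Conservative (p = 0.5): n = 1.960² × 0.25 / 0.054² ≈ 329.36 → 330.
Using p = 0.33: p(1−p) = 0.2211, so n = 1.960² × 0.2211 / 0.054² ≈ 291.28 → 292.
Reduction: 330 − 292 = 38.

38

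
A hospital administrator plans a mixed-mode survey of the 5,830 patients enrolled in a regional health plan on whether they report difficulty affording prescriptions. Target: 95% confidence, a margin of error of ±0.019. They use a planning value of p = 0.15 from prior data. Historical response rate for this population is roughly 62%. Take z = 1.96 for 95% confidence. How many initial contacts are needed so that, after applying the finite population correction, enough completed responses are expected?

1776

Completed interviews needed (unadjusted): n₀ = 1.96² × 0.1275 / 0.019² ≈ 1356.80 → 1357.
FPC for N = 5,830: n = 1357 / (1 + 1356/5830) = 1357 / 1.2326 ≈ 1100.93 → 1101.
At a 62% response rate, contacts needed = 1101 / 0.62 ≈ 1775.81 → 1776.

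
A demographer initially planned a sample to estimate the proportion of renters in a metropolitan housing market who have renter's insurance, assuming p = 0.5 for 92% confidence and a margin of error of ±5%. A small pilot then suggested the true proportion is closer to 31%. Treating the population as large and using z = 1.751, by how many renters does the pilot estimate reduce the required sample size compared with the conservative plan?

44

Conservative (p = 0.5): n = 1.751² × 0.25 / 0.050² ≈ 306.60 → 307.
Using p = 0.31: p(1−p) = 0.2139, so n = 1.751² × 0.2139 / 0.050² ≈ 262.33 → 263.
Reduction: 307 − 263 = 44.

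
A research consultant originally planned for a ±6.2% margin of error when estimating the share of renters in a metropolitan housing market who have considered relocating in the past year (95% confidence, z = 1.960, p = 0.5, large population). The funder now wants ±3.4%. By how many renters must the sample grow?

At ±6.2%: n = 1.960² × 0.2500 / 0.062² ≈ 249.84 → 250.
At ±3.4%: n = 1.960² × 0.2500 / 0.034² ≈ 830.80 → 831.
Additional respondents: 831 − 250 = 581.

581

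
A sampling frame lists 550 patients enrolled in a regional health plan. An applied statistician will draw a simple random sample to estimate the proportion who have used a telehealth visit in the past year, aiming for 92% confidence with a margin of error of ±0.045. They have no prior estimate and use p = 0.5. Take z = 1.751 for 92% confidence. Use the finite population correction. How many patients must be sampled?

225

Unadjusted: n₀ = 1.751² × 0.50 × 0.50 / 0.045² ≈ 378.52, so n₀ = 379.
Finite population correction with N = 550: n = n₀ / (1 + (n₀−1)/N) = 379 / (1 + 378/550) = 379 / 1.6873 ≈ 224.62.
Rounding up, n = 225.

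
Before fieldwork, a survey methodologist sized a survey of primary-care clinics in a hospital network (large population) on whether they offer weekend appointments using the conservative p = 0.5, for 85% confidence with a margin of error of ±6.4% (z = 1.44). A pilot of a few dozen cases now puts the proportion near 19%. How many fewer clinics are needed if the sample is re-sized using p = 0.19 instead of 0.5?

49

Conservative (p = 0.5): n = 1.44² × 0.25 / 0.064² ≈ 126.56 → 127.
Using p = 0.19: p(1−p) = 0.1539, so n = 1.44² × 0.1539 / 0.064² ≈ 77.91 → 78.
Reduction: 127 − 78 = 49.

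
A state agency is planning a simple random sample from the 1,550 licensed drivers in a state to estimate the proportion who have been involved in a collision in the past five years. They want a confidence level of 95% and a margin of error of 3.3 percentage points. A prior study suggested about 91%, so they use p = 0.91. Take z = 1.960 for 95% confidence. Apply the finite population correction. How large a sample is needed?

Unadjusted: n₀ = 1.960² × 0.91 × 0.09 / 0.033² ≈ 288.91, so n₀ = 289.
Finite population correction with N = 1,550: n = n₀ / (1 + (n₀−1)/N) = 289 / (1 + 288/1550) = 289 / 1.1858 ≈ 243.72.
Rounding up, n = 244.

244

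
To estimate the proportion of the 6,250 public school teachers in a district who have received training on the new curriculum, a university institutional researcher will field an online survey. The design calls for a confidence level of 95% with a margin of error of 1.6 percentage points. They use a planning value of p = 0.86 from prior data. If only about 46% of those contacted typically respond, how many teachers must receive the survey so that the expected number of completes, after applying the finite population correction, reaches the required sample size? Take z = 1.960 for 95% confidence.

3048

Completed interviews needed (unadjusted): n₀ = 1.960² × 0.1204 / 0.016² ≈ 1806.75 → 1807.
FPC for N = 6,250: n = 1807 / (1 + 1806/6250) = 1807 / 1.2890 ≈ 1401.91 → 1402.
At a 46% response rate, contacts needed = 1402 / 0.46 ≈ 3047.83 → 3048.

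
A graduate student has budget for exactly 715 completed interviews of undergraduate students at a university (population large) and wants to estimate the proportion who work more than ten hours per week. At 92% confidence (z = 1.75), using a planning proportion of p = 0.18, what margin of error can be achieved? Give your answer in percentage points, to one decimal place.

SE(p̂) = √[p(1−p)/n] = √[0.1476/715] = 0.01437.
E = z × SE = 1.75 × 0.01437 = 0.02514, or 2.5 percentage points.

2.5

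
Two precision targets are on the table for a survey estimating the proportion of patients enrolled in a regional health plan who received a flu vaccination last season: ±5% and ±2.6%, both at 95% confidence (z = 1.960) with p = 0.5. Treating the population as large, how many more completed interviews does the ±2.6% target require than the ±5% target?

At ±5%: n = 1.960² × 0.2500 / 0.050² ≈ 384.16 → 385.
At ±2.6%: n = 1.960² × 0.2500 / 0.026² ≈ 1420.71 → 1421.
Additional respondents: 1421 − 385 = 1036.

1036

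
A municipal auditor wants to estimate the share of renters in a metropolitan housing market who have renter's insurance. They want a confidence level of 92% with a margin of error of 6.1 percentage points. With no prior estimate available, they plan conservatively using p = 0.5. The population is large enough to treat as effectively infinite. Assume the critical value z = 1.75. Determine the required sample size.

206

With p = 0.5, p(1−p) = 0.25.
n = z²·p(1−p)/E² = 1.75² × 0.2500 / 0.061² = 3.0625 × 0.2500 / 0.003721 ≈ 205.76.
Rounding up gives n = 206.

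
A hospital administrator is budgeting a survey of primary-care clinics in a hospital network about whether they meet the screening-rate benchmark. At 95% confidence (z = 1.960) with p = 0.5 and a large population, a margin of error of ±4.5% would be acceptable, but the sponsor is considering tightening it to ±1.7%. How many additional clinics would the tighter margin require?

At ±4.5%: n = 1.960² × 0.2500 / 0.045² ≈ 474.27 → 475.
At ±1.7%: n = 1.960² × 0.2500 / 0.017² ≈ 3323.18 → 3324.
Additional respondents: 3324 − 475 = 2849.

2849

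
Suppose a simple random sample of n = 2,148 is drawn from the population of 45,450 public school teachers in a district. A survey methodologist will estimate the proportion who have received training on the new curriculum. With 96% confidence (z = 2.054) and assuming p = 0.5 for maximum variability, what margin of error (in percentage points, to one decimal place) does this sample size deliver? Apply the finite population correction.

2.2

Finite-population factor: (N−n)/(N−1) = (45450−2148)/(45450−1) = 0.9528.
SE(p̂) = √[p(1−p)/n · (N−n)/(N−1)] = √[0.2500/2148 × 0.9528] = 0.01053.
E = z × SE = 2.054 × 0.01053 = 0.02163 ≈ 2.2 percentage points.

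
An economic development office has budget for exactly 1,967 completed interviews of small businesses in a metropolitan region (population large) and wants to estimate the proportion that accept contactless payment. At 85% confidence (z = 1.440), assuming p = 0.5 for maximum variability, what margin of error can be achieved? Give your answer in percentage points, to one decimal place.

1.6

SE(p̂) = √[p(1−p)/n] = √[0.2500/1967] = 0.01127.
E = z × SE = 1.440 × 0.01127 = 0.01623, or 1.6 percentage points.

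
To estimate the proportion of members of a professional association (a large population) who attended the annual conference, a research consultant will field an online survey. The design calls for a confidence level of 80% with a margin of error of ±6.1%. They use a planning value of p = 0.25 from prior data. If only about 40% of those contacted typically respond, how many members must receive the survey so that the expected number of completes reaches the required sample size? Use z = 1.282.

Completed interviews needed: n₀ = 1.282² × 0.1875 / 0.061² ≈ 82.82 → 83.
At a 40% response rate, contacts needed = 83 / 0.40 ≈ 207.50 → 208.

208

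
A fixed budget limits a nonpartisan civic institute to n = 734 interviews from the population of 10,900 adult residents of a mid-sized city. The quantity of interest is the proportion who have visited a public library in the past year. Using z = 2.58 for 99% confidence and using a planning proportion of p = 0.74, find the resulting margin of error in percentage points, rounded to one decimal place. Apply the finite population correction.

4.0

Finite-population factor: (N−n)/(N−1) = (10900−734)/(10900−1) = 0.9327.
SE(p̂) = √[p(1−p)/n · (N−n)/(N−1)] = √[0.1924/734 × 0.9327] = 0.01564.
E = z × SE = 2.58 × 0.01564 = 0.04034 ≈ 4.0 percentage points.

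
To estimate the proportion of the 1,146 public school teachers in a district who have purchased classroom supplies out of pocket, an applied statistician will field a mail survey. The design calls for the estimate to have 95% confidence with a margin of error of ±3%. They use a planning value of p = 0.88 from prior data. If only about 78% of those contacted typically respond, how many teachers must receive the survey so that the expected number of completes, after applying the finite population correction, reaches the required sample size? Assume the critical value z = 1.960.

Completed interviews needed (unadjusted): n₀ = 1.960² × 0.1056 / 0.030² ≈ 450.75 → 451.
FPC for N = 1,146: n = 451 / (1 + 450/1146) = 451 / 1.3927 ≈ 323.84 → 324.
At a 78% response rate, contacts needed = 324 / 0.78 ≈ 415.38 → 416.

416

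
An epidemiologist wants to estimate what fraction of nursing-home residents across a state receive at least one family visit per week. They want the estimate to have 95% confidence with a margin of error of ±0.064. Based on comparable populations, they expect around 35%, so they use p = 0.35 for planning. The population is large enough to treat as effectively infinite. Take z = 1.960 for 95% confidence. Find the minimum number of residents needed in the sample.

214

With p = 0.35, p(1−p) = 0.2275.
n = z²·p(1−p)/E² = 1.960² × 0.2275 / 0.064² = 3.8416 × 0.2275 / 0.004096 ≈ 213.37.
Rounding up gives n = 214.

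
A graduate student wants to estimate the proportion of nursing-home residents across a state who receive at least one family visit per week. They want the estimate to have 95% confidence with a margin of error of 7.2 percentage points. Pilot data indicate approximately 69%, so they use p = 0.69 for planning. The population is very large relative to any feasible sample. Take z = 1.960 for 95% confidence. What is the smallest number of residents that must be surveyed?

With p = 0.69, p(1−p) = 0.2139.
n = z²·p(1−p)/E² = 1.960² × 0.2139 / 0.072² = 3.8416 × 0.2139 / 0.005184 ≈ 158.51.
Rounding up gives n = 159.

159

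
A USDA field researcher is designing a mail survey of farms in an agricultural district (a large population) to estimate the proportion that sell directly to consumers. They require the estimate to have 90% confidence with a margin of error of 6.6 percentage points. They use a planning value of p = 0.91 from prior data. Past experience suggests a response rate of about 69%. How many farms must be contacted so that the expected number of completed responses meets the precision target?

For 90% confidence, z = 1.645.
Completed interviews needed: n₀ = 1.645² × 0.0819 / 0.066² ≈ 50.88 → 51.
At a 69% response rate, contacts needed = 51 / 0.69 ≈ 73.91 → 74.

74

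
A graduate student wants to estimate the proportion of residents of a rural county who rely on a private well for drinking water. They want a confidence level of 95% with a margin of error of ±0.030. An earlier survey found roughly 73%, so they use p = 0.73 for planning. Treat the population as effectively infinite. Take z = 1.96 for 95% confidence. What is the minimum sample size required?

842

With p = 0.73, p(1−p) = 0.1971.
n = z²·p(1−p)/E² = 1.96² × 0.1971 / 0.030² = 3.8416 × 0.1971 / 0.000900 ≈ 841.31.
Rounding up gives n = 842.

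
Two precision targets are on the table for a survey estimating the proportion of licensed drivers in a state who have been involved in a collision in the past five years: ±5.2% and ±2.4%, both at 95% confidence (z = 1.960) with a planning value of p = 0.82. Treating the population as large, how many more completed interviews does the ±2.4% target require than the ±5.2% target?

At ±5.2%: n = 1.960² × 0.1476 / 0.052² ≈ 209.70 → 210.
At ±2.4%: n = 1.960² × 0.1476 / 0.024² ≈ 984.41 → 985.
Additional respondents: 985 − 210 = 775.

775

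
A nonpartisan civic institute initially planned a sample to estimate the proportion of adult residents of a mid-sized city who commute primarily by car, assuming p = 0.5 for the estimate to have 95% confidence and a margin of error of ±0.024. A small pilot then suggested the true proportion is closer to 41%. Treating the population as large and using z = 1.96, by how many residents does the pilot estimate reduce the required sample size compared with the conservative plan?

54

Conservative (p = 0.5): n = 1.96² × 0.25 / 0.024² ≈ 1667.36 → 1668.
Using p = 0.41: p(1−p) = 0.2419, so n = 1.96² × 0.2419 / 0.024² ≈ 1613.34 → 1614.
Reduction: 1668 − 1614 = 54.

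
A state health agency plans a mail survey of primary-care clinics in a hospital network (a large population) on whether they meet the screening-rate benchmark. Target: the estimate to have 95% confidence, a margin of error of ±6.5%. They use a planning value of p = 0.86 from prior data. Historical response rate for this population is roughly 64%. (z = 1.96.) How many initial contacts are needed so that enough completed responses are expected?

172

Completed interviews needed: n₀ = 1.96² × 0.1204 / 0.065² ≈ 109.47 → 110.
At a 64% response rate, contacts needed = 110 / 0.64 ≈ 171.88 → 172.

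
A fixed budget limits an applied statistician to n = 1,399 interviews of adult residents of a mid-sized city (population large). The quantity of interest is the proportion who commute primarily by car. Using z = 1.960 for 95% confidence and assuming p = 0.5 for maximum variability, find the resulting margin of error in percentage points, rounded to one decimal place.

SE(p̂) = √[p(1−p)/n] = √[0.2500/1399] = 0.01337.
E = z × SE = 1.960 × 0.01337 = 0.02620, or 2.6 percentage points.

2.6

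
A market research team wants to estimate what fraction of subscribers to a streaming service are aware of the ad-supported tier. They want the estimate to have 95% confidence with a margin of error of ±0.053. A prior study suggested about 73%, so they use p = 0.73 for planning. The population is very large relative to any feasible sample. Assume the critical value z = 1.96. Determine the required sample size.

270

With p = 0.73, p(1−p) = 0.1971.
n = z²·p(1−p)/E² = 1.96² × 0.1971 / 0.053² = 3.8416 × 0.1971 / 0.002809 ≈ 269.55.
Rounding up gives n = 270.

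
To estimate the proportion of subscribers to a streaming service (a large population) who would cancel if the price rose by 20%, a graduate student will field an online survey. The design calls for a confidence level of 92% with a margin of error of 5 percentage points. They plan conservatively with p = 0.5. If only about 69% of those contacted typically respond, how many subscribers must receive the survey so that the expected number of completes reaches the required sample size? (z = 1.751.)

445

Completed interviews needed: n₀ = 1.751² × 0.2500 / 0.050² ≈ 306.60 → 307.
At a 69% response rate, contacts needed = 307 / 0.69 ≈ 444.93 → 445.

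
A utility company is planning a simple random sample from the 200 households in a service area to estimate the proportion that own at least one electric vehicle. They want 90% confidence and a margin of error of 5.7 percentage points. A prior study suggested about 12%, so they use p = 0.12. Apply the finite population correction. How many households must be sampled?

62

For 90% confidence, z = 1.645.
Unadjusted: n₀ = 1.645² × 0.12 × 0.88 / 0.057² ≈ 87.95, so n₀ = 88.
Finite population correction with N = 200: n = n₀ / (1 + (n₀−1)/N) = 88 / (1 + 87/200) = 88 / 1.4350 ≈ 61.32.
Rounding up, n = 62.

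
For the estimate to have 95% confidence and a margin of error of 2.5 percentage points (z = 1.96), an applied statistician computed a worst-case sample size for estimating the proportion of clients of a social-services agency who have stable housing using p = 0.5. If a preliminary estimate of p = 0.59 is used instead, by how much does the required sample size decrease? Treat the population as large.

Conservative (p = 0.5): n = 1.96² × 0.25 / 0.025² ≈ 1536.64 → 1537.
Using p = 0.59: p(1−p) = 0.2419, so n = 1.96² × 0.2419 / 0.025² ≈ 1486.85 → 1487.
Reduction: 1537 − 1487 = 50.

50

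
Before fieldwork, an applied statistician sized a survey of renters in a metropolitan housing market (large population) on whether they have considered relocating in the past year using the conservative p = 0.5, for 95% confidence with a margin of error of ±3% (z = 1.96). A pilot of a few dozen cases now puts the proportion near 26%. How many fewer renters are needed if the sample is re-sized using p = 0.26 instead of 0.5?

246

Conservative (p = 0.5): n = 1.96² × 0.25 / 0.030² ≈ 1067.11 → 1068.
Using p = 0.26: p(1−p) = 0.1924, so n = 1.96² × 0.1924 / 0.030² ≈ 821.25 → 822.
Reduction: 1068 − 822 = 246.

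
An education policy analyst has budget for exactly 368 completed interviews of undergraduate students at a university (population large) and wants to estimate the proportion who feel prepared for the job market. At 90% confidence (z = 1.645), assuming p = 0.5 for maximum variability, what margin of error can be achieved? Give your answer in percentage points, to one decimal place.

4.3

SE(p̂) = √[p(1−p)/n] = √[0.2500/368] = 0.02606.
E = z × SE = 1.645 × 0.02606 = 0.04288, or 4.3 percentage points.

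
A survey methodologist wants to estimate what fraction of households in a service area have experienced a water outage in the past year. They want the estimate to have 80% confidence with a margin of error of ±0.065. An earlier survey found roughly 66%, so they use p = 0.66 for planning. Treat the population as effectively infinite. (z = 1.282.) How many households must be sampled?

With p = 0.66, p(1−p) = 0.2244.
n = z²·p(1−p)/E² = 1.282² × 0.2244 / 0.065² = 1.6435 × 0.2244 / 0.004225 ≈ 87.29.
Rounding up gives n = 88.

88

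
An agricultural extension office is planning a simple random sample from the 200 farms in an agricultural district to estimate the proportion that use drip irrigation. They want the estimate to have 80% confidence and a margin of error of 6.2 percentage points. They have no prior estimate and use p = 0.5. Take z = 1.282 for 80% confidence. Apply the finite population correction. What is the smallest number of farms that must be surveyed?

Unadjusted: n₀ = 1.282² × 0.50 × 0.50 / 0.062² ≈ 106.89, so n₀ = 107.
Finite population correction with N = 200: n = n₀ / (1 + (n₀−1)/N) = 107 / (1 + 106/200) = 107 / 1.5300 ≈ 69.93.
Rounding up, n = 70.

70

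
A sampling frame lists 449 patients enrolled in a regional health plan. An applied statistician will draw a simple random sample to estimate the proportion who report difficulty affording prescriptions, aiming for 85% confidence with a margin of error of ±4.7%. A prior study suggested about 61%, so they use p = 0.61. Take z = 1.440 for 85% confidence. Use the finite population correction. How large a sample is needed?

150

Unadjusted: n₀ = 1.440² × 0.61 × 0.39 / 0.047² ≈ 223.32, so n₀ = 224.
Finite population correction with N = 449: n = n₀ / (1 + (n₀−1)/N) = 224 / (1 + 223/449) = 224 / 1.4967 ≈ 149.67.
Rounding up, n = 150.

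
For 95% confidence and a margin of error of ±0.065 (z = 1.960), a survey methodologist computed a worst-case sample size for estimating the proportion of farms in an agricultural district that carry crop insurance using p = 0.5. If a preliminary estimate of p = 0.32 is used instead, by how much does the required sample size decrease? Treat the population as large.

Conservative (p = 0.5): n = 1.960² × 0.25 / 0.065² ≈ 227.31 → 228.
Using p = 0.32: p(1−p) = 0.2176, so n = 1.960² × 0.2176 / 0.065² ≈ 197.85 → 198.
Reduction: 228 − 198 = 30.

30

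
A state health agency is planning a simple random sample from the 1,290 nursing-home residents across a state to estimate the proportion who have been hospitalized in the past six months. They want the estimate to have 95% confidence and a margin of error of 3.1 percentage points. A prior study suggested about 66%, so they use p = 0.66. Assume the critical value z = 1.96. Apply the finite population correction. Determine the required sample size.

530

Unadjusted: n₀ = 1.96² × 0.66 × 0.34 / 0.031² ≈ 897.04, so n₀ = 898.
Finite population correction with N = 1,290: n = n₀ / (1 + (n₀−1)/N) = 898 / (1 + 897/1290) = 898 / 1.6953 ≈ 529.68.
Rounding up, n = 530.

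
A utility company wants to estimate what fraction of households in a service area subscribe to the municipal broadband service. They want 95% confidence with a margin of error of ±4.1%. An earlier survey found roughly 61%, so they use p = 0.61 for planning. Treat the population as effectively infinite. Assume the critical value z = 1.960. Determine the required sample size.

With p = 0.61, p(1−p) = 0.2379.
n = z²·p(1−p)/E² = 1.960² × 0.2379 / 0.041² = 3.8416 × 0.2379 / 0.001681 ≈ 543.67.
Rounding up gives n = 544.

544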